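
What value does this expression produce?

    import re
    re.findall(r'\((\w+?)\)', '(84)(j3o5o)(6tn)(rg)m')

['84', 'j3o5o', '6tn', 'rg']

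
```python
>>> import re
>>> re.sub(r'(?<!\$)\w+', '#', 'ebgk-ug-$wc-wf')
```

'#-#-$w#-#'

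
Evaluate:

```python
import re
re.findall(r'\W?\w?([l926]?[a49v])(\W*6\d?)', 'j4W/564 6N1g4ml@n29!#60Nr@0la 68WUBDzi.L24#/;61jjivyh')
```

[('64', ' 6'), ('29', '!#60'), ('la', ' 68'), ('24', '#/;61')]

`findall` packs the 2 group values into a tuple for every match.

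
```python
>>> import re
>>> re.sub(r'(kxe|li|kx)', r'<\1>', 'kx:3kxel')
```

'<kx>:3<kxe>l'

`|` is ordered: at each position the engine commits to the first alternative that works.
Matches: at [0:2] → 'kx'; at [4:7] → 'kxe'.
The replacement refers to a captured group, so each match is rewritten using its own captured text.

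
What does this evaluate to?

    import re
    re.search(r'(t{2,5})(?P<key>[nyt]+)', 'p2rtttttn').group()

'tttttn'

The match spans [3:9] → 'tttttn'.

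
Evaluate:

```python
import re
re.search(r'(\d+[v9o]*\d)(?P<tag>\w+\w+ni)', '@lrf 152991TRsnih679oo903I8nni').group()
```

'152991TRsnih679oo903I8nni'

Pattern: one or more of a digit, then zero or more of one of [v9o], then a digit (captured); then one or more of a word character, then one or more of a word character, then the literal 'ni' (captured as 'tag').
`re.search` scans for the first position where the pattern succeeds.
The match spans [5:30] → '152991TRsnih679oo903I8nni'.
Captured: group 1 = '152991', group 2 = 'TRsnih679oo903I8nni'.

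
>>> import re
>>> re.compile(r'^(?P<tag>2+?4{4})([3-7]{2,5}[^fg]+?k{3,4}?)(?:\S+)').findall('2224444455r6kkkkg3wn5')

[('2224444', '455r6kkk')]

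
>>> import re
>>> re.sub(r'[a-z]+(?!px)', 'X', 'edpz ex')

'X X'

A negative assertion filters positions out without eating any characters.
Every occurrence is swapped for 'X'.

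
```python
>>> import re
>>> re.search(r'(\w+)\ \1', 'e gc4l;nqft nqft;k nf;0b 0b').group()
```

`\1` has to match the exact text group 1 already captured.
The match spans [7:16] → 'nqft nqft'.

'nqft nqft'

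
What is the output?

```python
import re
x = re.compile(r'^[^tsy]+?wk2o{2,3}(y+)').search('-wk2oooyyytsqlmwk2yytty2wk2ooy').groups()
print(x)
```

('yyy',)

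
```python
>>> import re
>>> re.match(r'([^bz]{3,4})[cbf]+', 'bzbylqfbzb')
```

None

With `match`, the pattern is implicitly anchored at the beginning.
Here the string doesn't start with a match, so the call returns None.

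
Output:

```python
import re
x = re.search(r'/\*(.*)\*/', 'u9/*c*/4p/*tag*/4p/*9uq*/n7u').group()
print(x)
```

/*c*/4p/*tag*/4p/*9uq*/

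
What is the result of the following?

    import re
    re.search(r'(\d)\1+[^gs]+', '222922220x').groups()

('2',)

The match spans [0:10] → '222922220x'.
Captured: group 1 = '2'.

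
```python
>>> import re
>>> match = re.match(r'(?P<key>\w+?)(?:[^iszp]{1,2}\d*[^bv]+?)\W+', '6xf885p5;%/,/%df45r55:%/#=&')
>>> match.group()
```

'6xf885p5;%/,/%'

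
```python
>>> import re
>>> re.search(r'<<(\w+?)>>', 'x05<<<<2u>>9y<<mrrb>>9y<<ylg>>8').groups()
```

The match spans [5:11] → '<<2u>>'.
Captured: group 1 = '2u'.

('2u',)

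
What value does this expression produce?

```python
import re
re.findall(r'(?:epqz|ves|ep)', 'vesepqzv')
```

`|` is ordered: at each position the engine commits to the first alternative that works.
Since nothing is captured, `findall` lists the 2 matched substrings directly.

['ves', 'epqz']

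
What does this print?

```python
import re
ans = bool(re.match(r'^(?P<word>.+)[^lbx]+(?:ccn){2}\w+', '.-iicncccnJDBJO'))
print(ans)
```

The pattern matches anchored at the start of the string; then one or more of any character (captured as 'word'); then one or more of any character except [lbx], then the literal 'ccn' repeated 2 times; then one or more of a word character.
`match` is anchored at position 0; if the pattern doesn't fit there, it returns None.
Here the string doesn't start with a match, so the call returns None, and `bool(None)` is False.

False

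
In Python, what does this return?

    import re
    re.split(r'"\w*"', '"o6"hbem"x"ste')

['', 'hbem', 'ste']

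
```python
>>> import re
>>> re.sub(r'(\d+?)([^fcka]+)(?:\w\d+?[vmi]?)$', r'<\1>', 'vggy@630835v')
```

'vggy@<6>'

This matches one or more of a digit (lazy) (captured); then one or more of any character except [fcka] (captured); then a word character, then one or more of a digit (lazy), then optionally one of [vmi] (non-capturing group); then anchored at the end.
The `?` after the quantifier makes it lazy — it takes as little as possible before letting the rest of the pattern try.
Matches: at [5:12] → '630835v'.
Each match is replaced using the text its own group 1 captured.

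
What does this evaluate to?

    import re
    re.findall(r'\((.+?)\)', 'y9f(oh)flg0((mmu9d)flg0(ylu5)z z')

A non-greedy quantifier consumes as few characters as it can — just enough that the remainder of the pattern still matches from where it stops; whatever follows it matches normally.
Because there's exactly one group, `findall` drops the full match and keeps group 1 from each hit.

['oh', '(mmu9d', 'ylu5']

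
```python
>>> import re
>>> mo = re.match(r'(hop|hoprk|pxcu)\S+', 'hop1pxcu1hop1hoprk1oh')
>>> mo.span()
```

(0, 21)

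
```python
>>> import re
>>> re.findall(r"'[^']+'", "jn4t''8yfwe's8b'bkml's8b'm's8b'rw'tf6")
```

["'8yfwe'", "'bkml'", "'m'", "'rw'"]

Scanning left to right: at [5:12] → "'8yfwe'"; at [15:21] → "'bkml'"; at [24:27] → "'m'"; at [30:34] → "'rw'".
No capturing groups, so `findall` returns the 4 full match strings.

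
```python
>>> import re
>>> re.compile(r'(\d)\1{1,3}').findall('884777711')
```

`\1` has to match the exact text group 1 already captured.
Scanning left to right: at [0:2] match '88', group 1 = '8'; at [3:7] match '7777', group 1 = '7'; at [7:9] match '11', group 1 = '1'.
With a single group, `findall` returns only what that group captured — 3 items.

['8', '7', '1']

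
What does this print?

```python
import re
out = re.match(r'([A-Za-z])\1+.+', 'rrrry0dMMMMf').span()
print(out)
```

The backreference `\1` re-matches whatever the first group consumed, character for character.
`re.match` only tries the pattern at the start of the string.
The match spans [0:12] → 'rrrry0dMMMMf'.
Captured: group 1 = 'r'.

(0, 12)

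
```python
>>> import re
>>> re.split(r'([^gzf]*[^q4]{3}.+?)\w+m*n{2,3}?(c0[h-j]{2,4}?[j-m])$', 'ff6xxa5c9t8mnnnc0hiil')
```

The `?` after the quantifier makes it lazy — it takes as little as possible before letting the rest of the pattern try.
The group in the pattern means `split` returns the separators' captures alongside the pieces.

['', 'ff6x', 'c0hiil', '']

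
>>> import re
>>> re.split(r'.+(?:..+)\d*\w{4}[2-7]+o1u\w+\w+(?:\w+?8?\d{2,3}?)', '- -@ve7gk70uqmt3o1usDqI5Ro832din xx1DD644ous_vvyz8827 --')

Pattern: one or more of any character; then any character, then one or more of any character (non-capturing group); then zero or more of a digit, then exactly 4 of a word character, then one or more of a character in [2-7]; then the literal 'o1u', then one or more of a word character; then one or more of a word character; then one or more of a word character (lazy), then optionally the literal '8', then 2 to 3 of a digit (lazy) (non-capturing group).
Matches to split on: at [0:29] → '- -@ve7gk70uqmt3o1usDqI5Ro832'.
Each match becomes a cut point; 2 segments remain.

['', 'din xx1DD644ous_vvyz8827 --']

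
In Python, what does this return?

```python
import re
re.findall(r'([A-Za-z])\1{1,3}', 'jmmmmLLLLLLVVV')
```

`\1` is not a pattern — it's the concrete string captured by group 1, re-applied verbatim.
Scanning left to right: at [1:5] match 'mmmm', group 1 = 'm'; at [5:9] match 'LLLL', group 1 = 'L'; at [9:11] match 'LL', group 1 = 'L'; at [11:14] match 'VVV', group 1 = 'V'.
With a single group, `findall` returns only what that group captured — 4 items.

['m', 'L', 'L', 'V']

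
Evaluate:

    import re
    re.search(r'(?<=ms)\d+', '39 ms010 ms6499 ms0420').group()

'010'

The positive lookaround only admits positions where the adjacent text matches; those characters stay outside the span.
Unlike `match`, `search` isn't anchored — it looks for the pattern anywhere in the string.
The match spans [5:8] → '010'.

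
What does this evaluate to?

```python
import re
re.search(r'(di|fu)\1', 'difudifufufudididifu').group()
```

A backreference is literal: `\1` must see the identical characters the first group matched.
`re.search` scans for the first position where the pattern succeeds.
The match spans [6:10] → 'fufu'.
Captured: group 1 = 'fu'.

'fufu'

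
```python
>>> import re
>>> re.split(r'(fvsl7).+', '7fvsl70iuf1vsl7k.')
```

Pattern: the literal 'fv', then the literal 'sl7' (captured); then one or more of any character.
Matches to split on: at [1:17] → 'fvsl70iuf1vsl7k.'.
`re.split` interleaves the captured-group text with the surrounding fragments.

['7', 'fvsl7', '']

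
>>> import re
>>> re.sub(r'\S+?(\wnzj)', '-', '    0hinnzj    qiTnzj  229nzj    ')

`sub` substitutes '-' at each match site.

'    -    -  -    '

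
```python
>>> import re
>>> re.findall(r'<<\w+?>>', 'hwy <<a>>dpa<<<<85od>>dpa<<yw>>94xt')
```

['<<a>>', '<<85od>>', '<<yw>>']

Matches: at [4:9] → '<<a>>'; at [14:22] → '<<85od>>'; at [25:31] → '<<yw>>'.
Since nothing is captured, `findall` lists the 3 matched substrings directly.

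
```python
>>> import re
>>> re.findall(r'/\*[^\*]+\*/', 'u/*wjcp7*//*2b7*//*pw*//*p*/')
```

['/*wjcp7*/', '/*2b7*/', '/*pw*/', '/*p*/']

Matches: at [1:10] → '/*wjcp7*/'; at [10:17] → '/*2b7*/'; at [17:23] → '/*pw*/'; at [23:28] → '/*p*/'.
With no groups in the pattern, `findall` gives back each whole match — 4 here.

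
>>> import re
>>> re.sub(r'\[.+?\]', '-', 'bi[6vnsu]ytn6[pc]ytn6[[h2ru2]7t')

Lazy quantifiers expand one character at a time until the remainder of the pattern can match.
Matches: at [2:9] → '[6vnsu]'; at [13:17] → '[pc]'; at [21:29] → '[[h2ru2]'.
`sub` substitutes '-' at each match site.

'bi-ytn6-ytn6-7t'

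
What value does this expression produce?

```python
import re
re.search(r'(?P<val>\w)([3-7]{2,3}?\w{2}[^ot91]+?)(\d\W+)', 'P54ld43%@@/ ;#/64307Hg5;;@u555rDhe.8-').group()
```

The pattern matches a word character (captured as 'val'); then 2 to 3 of a character in [3-7] (lazy), then exactly 2 of a word character, then one or more of any character except [ot91] (lazy) (captured); then a digit, then one or more of a non-word character (captured).
A non-greedy quantifier consumes as few characters as it can — just enough that the remainder of the pattern still matches from where it stops; whatever follows it matches normally.
Unlike `match`, `search` isn't anchored — it looks for the pattern anywhere in the string.
The match spans [0:15] → 'P54ld43%@@/ ;#/'.
Captured: group 1 = 'P', group 2 = '54ld4', group 3 = '3%@@/ ;#/'.

'P54ld43%@@/ ;#/'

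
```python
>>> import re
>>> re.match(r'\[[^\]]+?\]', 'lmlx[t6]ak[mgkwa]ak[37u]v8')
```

None

`match` is anchored at position 0; if the pattern doesn't fit there, it returns None.
Here the pattern fails at index 0, so the call returns None.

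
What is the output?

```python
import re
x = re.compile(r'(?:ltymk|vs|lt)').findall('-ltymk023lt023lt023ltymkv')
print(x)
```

Alternation isn't longest-match — the leftmost alternative that fits at this position is chosen.
`findall` yields the raw match text (4 of them) because the pattern has no groups.

['ltymk', 'lt', 'lt', 'ltymk']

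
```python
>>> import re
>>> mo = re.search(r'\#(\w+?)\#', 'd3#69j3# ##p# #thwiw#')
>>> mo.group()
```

'#69j3#'

The match spans [2:8] → '#69j3#'.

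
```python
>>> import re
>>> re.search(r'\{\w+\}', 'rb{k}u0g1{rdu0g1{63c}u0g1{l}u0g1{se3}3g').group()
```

Unlike `match`, `search` isn't anchored — it looks for the pattern anywhere in the string.
The match spans [2:5] → '{k}'.

'{k}'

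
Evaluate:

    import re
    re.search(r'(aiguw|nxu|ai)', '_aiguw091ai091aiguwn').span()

`|` is ordered: at each position the engine commits to the first alternative that works.
`search` walks the string left to right and returns the first match it finds.
The match spans [1:6] → 'aiguw'.
Captured: group 1 = 'aiguw'.

(1, 6)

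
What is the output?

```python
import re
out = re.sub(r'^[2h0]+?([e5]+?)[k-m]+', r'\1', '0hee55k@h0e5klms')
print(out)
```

ee55@h0e5klms

The pattern matches anchored at the start of the string; then one or more of one of [2h0] (lazy); then one or more of one of [e5] (lazy) (captured); then one or more of a character in [k-m].
Matches: at [0:7] → '0hee55k'.
The replacement refers to a captured group, so each match is rewritten using its own captured text.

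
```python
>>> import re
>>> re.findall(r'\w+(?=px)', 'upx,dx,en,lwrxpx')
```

The `(?=…)`/`(?<=…)` assertion just peeks at neighbouring text; it doesn't advance the match position.
Matches: at [0:1] → 'u'; at [10:14] → 'lwrx'.
`findall` yields the raw match text (2 of them) because the pattern has no groups.

['u', 'lwrx']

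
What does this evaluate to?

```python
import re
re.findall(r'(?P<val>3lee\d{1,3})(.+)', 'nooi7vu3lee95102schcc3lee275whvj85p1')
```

The pattern matches a literal '3', then the literal 'lee', then 1 to 3 of a digit (captured as 'val'); then one or more of any character (captured).
Multiple groups make `findall` return tuples — one 2-tuple for the one match.

[('3lee951', '02schcc3lee275whvj85p1')]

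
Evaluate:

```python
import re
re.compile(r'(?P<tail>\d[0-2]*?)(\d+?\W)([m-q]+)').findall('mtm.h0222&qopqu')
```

This matches a digit, then zero or more of a character in [0-2] (lazy) (captured as 'tail'); then one or more of a digit (lazy), then a non-word character (captured); then one or more of a character in [m-q] (captured).
With the lazy modifier that quantifier settles for the fewest repetitions that let the rest of the pattern succeed (the atoms after it are unaffected and can still be greedy).
Matches: at [5:14] match '0222&qopq', groups = ('0', '222&', 'qopq').
Multiple groups make `findall` return tuples — one 3-tuple for the one match.

[('0', '222&', 'qopq')]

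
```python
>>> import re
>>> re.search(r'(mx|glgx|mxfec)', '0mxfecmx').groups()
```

The match spans [1:3] → 'mx'.
Captured: group 1 = 'mx'.

('mx',)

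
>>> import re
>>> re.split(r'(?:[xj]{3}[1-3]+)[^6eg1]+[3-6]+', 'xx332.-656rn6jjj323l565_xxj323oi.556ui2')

Pattern: exactly 3 of one of [xj], then one or more of a character in [1-3] (non-capturing group); then one or more of any character except [6eg1]; then one or more of a character in [3-6].
Matches to split on: at [13:23] → 'jjj323l565'; at [24:36] → 'xxj323oi.556'.
The string is cut at each match, leaving 3 pieces.

['xx332.-656rn6', '_', 'ui2']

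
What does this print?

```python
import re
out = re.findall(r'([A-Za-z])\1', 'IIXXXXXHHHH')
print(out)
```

['I', 'X', 'X', 'H', 'H']

`\1` is not a pattern — it's the concrete string captured by group 1, re-applied verbatim.
Because there's exactly one group, `findall` drops the full match and keeps group 1 from each hit.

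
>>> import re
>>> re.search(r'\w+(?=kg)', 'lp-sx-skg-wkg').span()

(6, 7)

The positive lookaround only admits positions where the adjacent text matches; those characters stay outside the span.
`search` walks the string left to right and returns the first match it finds.
The match spans [6:7] → 's'.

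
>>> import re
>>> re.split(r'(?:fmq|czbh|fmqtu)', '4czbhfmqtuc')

['4', '', 'tuc']

`|` is ordered: at each position the engine commits to the first alternative that works.
Matches to split on: at [1:5] → 'czbh'; at [5:8] → 'fmq'.
`split` removes every match and returns the 3 fragments in between.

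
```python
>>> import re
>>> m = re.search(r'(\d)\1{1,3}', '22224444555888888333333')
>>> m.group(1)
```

`\1` has to match the exact text group 1 already captured.
`re.search` scans for the first position where the pattern succeeds.
The match spans [0:4] → '2222'.
Captured: group 1 = '2'.

'2'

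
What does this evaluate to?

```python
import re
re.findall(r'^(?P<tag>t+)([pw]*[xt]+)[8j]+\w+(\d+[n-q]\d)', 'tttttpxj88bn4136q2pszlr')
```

[('ttttt', 'px', '6q2')]

Pattern: anchored at the start of the string; then one or more of a literal 't' (captured as 'tag'); then zero or more of one of [pw], then one or more of one of [xt] (captured); then one or more of one of [8j], then one or more of a word character; then one or more of a digit, then a character in [n-q], then a digit (captured).
Scanning left to right: at [0:18] match 'tttttpxj88bn4136q2', groups = ('ttttt', 'px', '6q2').
Multiple groups make `findall` return tuples — one 3-tuple for the one match.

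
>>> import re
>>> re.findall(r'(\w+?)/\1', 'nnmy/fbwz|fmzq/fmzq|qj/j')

After group 1 captures some text, `\1` only succeeds where that same text appears again.
Scanning left to right: at [10:19] match 'fmzq/fmzq', group 1 = 'fmzq'; at [21:24] match 'j/j', group 1 = 'j'.
One capturing group, so `findall` returns just the captured substring from each match — 2 in all.

['fmzq', 'j']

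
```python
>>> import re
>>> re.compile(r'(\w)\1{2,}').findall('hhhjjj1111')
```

['h', 'j', '1']

`\1` has to match the exact text group 1 already captured.
Matches: at [0:3] match 'hhh', group 1 = 'h'; at [3:6] match 'jjj', group 1 = 'j'; at [6:10] match '1111', group 1 = '1'.
With a single group, `findall` returns only what that group captured — 3 items.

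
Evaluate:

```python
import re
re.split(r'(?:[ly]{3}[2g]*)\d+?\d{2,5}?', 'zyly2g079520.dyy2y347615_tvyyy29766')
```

This matches exactly 3 of one of [ly], then zero or more of one of [2g] (non-capturing group); then one or more of a digit (lazy), then 2 to 5 of a digit (lazy).
Because the quantifier is non-greedy, it stops expanding at the earliest point where the rest of the pattern can succeed.
Matches to split on: at [1:9] → 'yly2g079'; at [27:34] → 'yyy2976'.
The string is cut at each match, leaving 3 pieces.

['z', '520.dyy2y347615_tv', '6']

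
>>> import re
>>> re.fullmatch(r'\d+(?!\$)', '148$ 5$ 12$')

None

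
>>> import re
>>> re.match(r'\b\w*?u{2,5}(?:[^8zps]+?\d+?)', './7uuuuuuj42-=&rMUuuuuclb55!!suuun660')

`match` is anchored at position 0; if the pattern doesn't fit there, it returns None.
Here the string doesn't start with a match, so the call returns None.

None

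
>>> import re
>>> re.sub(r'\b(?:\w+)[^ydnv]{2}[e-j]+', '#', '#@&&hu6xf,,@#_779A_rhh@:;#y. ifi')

This matches a word boundary (`\b`, zero-width); then one or more of a word character (non-capturing group); then exactly 2 of any character except [ydnv], then one or more of a character in [e-j].
Matches: at [4:9] → 'hu6xf'; at [13:22] → '_779A_rhh'; at [26:32] → 'y. ifi'.
`sub` substitutes '#' at each match site.

'#@&&#,,@##@:;##'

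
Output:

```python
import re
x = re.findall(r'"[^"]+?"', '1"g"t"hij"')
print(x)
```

`findall` yields the raw match text (2 of them) because the pattern has no groups.

['"g"', '"hij"']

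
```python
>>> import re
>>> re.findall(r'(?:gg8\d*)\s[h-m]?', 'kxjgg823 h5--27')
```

['gg823 h']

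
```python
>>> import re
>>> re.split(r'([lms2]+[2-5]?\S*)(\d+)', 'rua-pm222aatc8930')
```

['rua-p', 'm222aatc893', '0', '']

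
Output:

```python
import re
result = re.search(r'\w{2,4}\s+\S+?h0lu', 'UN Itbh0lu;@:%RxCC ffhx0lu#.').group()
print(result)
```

UN Itbh0lu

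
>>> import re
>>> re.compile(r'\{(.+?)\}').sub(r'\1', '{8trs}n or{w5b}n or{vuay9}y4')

'8trsn orw5bn orvuay9y4'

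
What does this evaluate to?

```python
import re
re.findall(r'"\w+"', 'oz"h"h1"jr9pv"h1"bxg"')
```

Scanning left to right: at [2:5] → '"h"'; at [7:14] → '"jr9pv"'; at [16:21] → '"bxg"'.
Since nothing is captured, `findall` lists the 3 matched substrings directly.

['"h"', '"jr9pv"', '"bxg"']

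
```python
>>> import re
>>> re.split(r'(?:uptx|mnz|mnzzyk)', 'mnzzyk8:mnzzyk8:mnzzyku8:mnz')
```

['', 'zyk8:', 'zyk8:', 'zyku8:', '']

The regex engine tests alternatives in the order written; an earlier branch that matches wins even if a later one would match more.
Matches to split on: at [0:3] → 'mnz'; at [8:11] → 'mnz'; at [16:19] → 'mnz'; at [25:28] → 'mnz'.
Splitting on the pattern gives 5 pieces.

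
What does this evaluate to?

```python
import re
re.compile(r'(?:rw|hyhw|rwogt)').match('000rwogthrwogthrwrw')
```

None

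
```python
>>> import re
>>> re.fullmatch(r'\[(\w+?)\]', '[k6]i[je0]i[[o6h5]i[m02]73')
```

None

`re.fullmatch` is like wrapping the pattern in `^…$` (in single-line mode).
Here there's no way to consume every character, so the call returns None.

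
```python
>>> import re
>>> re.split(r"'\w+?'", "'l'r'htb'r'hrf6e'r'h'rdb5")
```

The string is cut at each match, leaving 5 pieces.

['', 'r', 'r', 'r', 'rdb5']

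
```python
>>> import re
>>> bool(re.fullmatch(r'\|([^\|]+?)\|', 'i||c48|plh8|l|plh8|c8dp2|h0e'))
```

False

`re.fullmatch` is like wrapping the pattern in `^…$` (in single-line mode).
Here the pattern can't cover the whole string, so the call returns None, and `bool(None)` is False.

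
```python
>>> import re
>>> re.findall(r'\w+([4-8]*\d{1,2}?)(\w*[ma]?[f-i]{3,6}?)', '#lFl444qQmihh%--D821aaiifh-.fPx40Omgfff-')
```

[('4', 'qQmihh'), ('1', 'aaiifh'), ('0', 'Omgfff')]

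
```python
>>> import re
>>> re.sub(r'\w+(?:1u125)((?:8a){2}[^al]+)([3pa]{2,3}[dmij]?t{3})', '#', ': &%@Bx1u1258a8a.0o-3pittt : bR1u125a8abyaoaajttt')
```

': &%@# : bR1u125a8abyaoaajttt'

This matches one or more of a word character; then the literal '1u', then the literal '125' (non-capturing group); then the literal '8a' repeated 2 times, then one or more of any character except [al] (captured); then 2 to 3 of one of [3pa], then optionally one of [dmij], then exactly 3 of the literal 't' (captured).
Matches: at [5:26] → 'Bx1u1258a8a.0o-3pittt'.
Every occurrence is swapped for '#'.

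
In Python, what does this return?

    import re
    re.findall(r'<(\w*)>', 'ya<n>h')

['n']

Scanning left to right: at [2:5] match '<n>', group 1 = 'n'.
One capturing group, so `findall` returns just the captured substring from the one match — 1 in all.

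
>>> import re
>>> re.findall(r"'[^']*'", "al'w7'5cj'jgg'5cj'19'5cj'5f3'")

Matches: at [2:6] → "'w7'"; at [9:14] → "'jgg'"; at [17:21] → "'19'"; at [24:29] → "'5f3'".
`findall` yields the raw match text (4 of them) because the pattern has no groups.

["'w7'", "'jgg'", "'19'", "'5f3'"]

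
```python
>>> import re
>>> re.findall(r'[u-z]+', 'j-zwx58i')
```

This matches one or more of a character in [u-z].
With no groups in the pattern, `findall` gives back each whole match — 1 here.

['zwx']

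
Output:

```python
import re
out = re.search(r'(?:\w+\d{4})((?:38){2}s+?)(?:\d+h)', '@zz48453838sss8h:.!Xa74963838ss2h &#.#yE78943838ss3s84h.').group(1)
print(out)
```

This matches one or more of a word character, then exactly 4 of a digit (non-capturing group); then the literal '38' repeated 2 times, then one or more of the literal 's' (lazy) (captured); then one or more of a digit, then the literal 'h' (non-capturing group).
`re.search` tries every starting position until one works.
The match spans [1:16] → 'zz48453838sss8h'.
Captured: group 1 = '3838sss'.

3838sss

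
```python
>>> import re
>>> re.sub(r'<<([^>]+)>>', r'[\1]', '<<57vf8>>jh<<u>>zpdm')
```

Matches: at [0:9] → '<<57vf8>>'; at [11:16] → '<<u>>'.
`\1` in the replacement pulls in group 1's text for each match.

'[57vf8]jh[u]zpdm'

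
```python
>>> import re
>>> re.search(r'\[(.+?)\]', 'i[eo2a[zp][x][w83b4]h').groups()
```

With the lazy modifier that quantifier settles for the fewest repetitions that let the rest of the pattern succeed (the atoms after it are unaffected and can still be greedy).
Unlike `match`, `search` isn't anchored — it looks for the pattern anywhere in the string.
The match spans [1:10] → '[eo2a[zp]'.
Captured: group 1 = 'eo2a[zp'.

('eo2a[zp',)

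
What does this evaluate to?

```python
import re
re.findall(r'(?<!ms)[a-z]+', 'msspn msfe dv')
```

['msspn', 'msfe', 'dv']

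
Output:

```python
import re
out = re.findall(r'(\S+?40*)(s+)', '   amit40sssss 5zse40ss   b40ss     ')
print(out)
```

[('amit40', 'sssss'), ('5zse40', 'ss'), ('b40', 'ss')]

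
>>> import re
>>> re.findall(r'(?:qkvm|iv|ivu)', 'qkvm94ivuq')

The regex engine tests alternatives in the order written; an earlier branch that matches wins even if a later one would match more.
Walking the string: at [0:4] → 'qkvm'; at [6:8] → 'iv'.
`findall` yields the raw match text (2 of them) because the pattern has no groups.

['qkvm', 'iv']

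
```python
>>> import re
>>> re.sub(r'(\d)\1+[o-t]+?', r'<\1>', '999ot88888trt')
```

'<9>t<8>rt'

The backreference `\1` re-matches whatever the first group consumed, character for character.
Matches: at [0:4] → '999o'; at [5:11] → '88888t'.
The replacement refers to a captured group, so each match is rewritten using its own captured text.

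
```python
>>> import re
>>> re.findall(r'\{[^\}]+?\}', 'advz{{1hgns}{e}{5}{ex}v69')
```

Matches: at [4:12] → '{{1hgns}'; at [12:15] → '{e}'; at [15:18] → '{5}'; at [18:22] → '{ex}'.
Since nothing is captured, `findall` lists the 4 matched substrings directly.

['{{1hgns}', '{e}', '{5}', '{ex}']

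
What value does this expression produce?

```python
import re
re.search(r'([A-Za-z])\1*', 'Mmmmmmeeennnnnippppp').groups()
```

('M',)

The match spans [0:1] → 'M'.
Captured: group 1 = 'M'.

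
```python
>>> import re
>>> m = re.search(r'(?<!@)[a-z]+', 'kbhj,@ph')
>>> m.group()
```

'kbhj'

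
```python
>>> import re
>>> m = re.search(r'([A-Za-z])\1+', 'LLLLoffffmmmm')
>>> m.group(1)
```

'L'

The match spans [0:4] → 'LLLL'.
Captured: group 1 = 'L'.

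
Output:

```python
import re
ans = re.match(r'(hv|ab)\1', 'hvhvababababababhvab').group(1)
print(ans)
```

A backreference is literal: `\1` must see the identical characters the first group matched.
`re.match` only tries the pattern at the start of the string.
The match spans [0:4] → 'hvhv'.
Captured: group 1 = 'hv'.

hv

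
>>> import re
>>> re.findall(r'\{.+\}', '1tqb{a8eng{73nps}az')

['{a8eng{73nps}']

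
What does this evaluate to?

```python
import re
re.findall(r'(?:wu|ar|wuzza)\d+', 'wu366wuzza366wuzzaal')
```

Scanning left to right: at [0:5] → 'wu366'; at [5:13] → 'wuzza366'.
`findall` yields the raw match text (2 of them) because the pattern has no groups.

['wu366', 'wuzza366']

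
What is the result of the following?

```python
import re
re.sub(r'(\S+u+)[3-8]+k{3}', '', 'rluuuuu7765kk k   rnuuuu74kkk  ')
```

'rluuuuu7765kk k     '

Pattern: one or more of a non-whitespace character, then one or more of the literal 'u' (captured); then one or more of a character in [3-8], then exactly 3 of a literal 'k'.
Matches: at [18:29] → 'rnuuuu74kkk'.
`sub` substitutes '' at each match site.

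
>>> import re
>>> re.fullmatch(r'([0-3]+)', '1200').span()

(0, 4)

`fullmatch` succeeds only if the pattern covers the string from start to end.
The match spans [0:4] → '1200'.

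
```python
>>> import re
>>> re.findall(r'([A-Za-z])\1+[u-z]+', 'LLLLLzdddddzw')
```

After group 1 captures some text, `\1` only succeeds where that same text appears again.
Walking the string: at [0:6] match 'LLLLLz', group 1 = 'L'; at [6:13] match 'dddddzw', group 1 = 'd'.
One capturing group, so `findall` returns just the captured substring from each match — 2 in all.

['L', 'd']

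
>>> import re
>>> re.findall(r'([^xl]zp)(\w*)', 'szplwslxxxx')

Multiple groups make `findall` return tuples — one 2-tuple for the one match.

[('szp', 'lwslxxxx')]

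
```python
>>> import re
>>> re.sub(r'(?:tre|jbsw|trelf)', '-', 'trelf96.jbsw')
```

Branches in `(...|...)` are attempted left-to-right; the first branch that allows the whole pattern to succeed is taken.
`sub` substitutes '-' at each match site.

'-lf96.-'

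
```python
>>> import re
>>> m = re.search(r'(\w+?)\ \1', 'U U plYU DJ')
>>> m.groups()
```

('U',)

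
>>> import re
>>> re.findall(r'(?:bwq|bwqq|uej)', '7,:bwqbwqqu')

['bwq', 'bwq']

`|` is ordered: at each position the engine commits to the first alternative that works.
Scanning left to right: at [3:6] → 'bwq'; at [6:9] → 'bwq'.
Since nothing is captured, `findall` lists the 2 matched substrings directly.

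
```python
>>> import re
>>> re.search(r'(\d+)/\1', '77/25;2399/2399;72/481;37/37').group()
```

`\1` is not a pattern — it's the concrete string captured by group 1, re-applied verbatim.
`re.search` tries every starting position until one works.
The match spans [6:15] → '2399/2399'.
Captured: group 1 = '2399'.

'2399/2399'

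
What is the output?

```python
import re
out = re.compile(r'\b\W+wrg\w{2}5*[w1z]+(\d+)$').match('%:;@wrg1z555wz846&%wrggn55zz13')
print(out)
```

`match` is anchored at position 0; if the pattern doesn't fit there, it returns None.
Here the string doesn't start with a match, so the call returns None.

None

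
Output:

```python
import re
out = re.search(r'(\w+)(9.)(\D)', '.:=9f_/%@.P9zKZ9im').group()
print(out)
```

P9zKZ9im

This matches one or more of a word character (captured); then the literal '9', then any character (captured); then a non-digit (captured).
The match spans [10:18] → 'P9zKZ9im'.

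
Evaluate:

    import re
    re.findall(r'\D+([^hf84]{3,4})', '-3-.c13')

This matches one or more of a non-digit; then 3 to 4 of any character except [hf84] (captured).
One capturing group, so `findall` returns just the captured substring from the one match — 1 in all.

['3-.c']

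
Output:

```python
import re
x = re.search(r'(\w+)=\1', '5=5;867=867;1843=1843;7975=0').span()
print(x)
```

(0, 3)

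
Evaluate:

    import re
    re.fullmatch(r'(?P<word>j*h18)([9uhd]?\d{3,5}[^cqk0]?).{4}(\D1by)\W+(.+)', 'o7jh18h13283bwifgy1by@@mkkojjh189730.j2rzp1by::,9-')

This matches zero or more of the literal 'j', then the literal 'h18' (captured as 'word'); then optionally one of [9uhd], then 3 to 5 of a digit, then optionally any character except [cqk0] (captured); then exactly 4 of any character; then a non-digit, then the literal '1by' (captured); then one or more of a non-word character; then one or more of any character (captured).
For `fullmatch`, every character of the input must be accounted for by the pattern.
Here the string isn't matched end-to-end, so the call returns None.

None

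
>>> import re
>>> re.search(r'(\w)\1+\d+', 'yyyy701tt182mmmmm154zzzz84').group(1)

'y'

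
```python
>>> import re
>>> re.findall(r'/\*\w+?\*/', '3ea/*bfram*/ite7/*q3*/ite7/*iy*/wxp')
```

['/*bfram*/', '/*q3*/', '/*iy*/']

With no groups in the pattern, `findall` gives back each whole match — 3 here.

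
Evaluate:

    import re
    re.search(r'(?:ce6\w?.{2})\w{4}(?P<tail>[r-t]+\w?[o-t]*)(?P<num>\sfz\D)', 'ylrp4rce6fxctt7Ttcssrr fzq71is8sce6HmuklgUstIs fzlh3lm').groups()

('tcssrr', ' fzq')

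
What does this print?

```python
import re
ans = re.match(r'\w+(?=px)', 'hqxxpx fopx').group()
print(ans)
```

The lookaround is zero-width — it requires the adjacent text to match without consuming it, so the asserted text isn't part of the match.
`re.match` only tries the pattern at the start of the string.
The match spans [0:4] → 'hqxx'.

hqxx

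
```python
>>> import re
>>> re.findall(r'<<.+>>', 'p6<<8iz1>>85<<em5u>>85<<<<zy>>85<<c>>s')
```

Walking the string: at [2:37] → '<<8iz1>>85<<em5u>>85<<<<zy>>85<<c>>'.
Since nothing is captured, `findall` lists the 1 matched substring directly.

['<<8iz1>>85<<em5u>>85<<<<zy>>85<<c>>']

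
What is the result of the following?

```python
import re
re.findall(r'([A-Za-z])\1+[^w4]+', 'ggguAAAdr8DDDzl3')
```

['g']

After group 1 captures some text, `\1` only succeeds where that same text appears again.
Matches: at [0:16] match 'ggguAAAdr8DDDzl3', group 1 = 'g'.
One capturing group, so `findall` returns just the captured substring from the one match — 1 in all.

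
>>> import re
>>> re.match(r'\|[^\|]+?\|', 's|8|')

`re.match` won't scan ahead — the pattern has to work from the very first character.
Here the string doesn't start with a match, so the call returns None.

None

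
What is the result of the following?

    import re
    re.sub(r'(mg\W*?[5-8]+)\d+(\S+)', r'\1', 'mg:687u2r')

This matches the literal 'mg', then zero or more of a non-word character (lazy), then one or more of a character in [5-8] (captured); then one or more of a digit; then one or more of a non-whitespace character (captured).
The replacement refers to a captured group, so each match is rewritten using its own captured text.

'mg:68'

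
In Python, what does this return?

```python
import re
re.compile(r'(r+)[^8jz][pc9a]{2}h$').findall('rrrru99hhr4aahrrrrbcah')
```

['rrrr']

This matches one or more of a literal 'r' (captured); then any character except [8jz], then exactly 2 of one of [pc9a], then the literal 'h'; then anchored at the end.
`findall` collects group 1 from the one match (1 total).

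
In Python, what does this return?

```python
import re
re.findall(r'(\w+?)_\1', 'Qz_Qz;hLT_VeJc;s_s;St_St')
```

['Qz', 's', 'St']

A backreference is literal: `\1` must see the identical characters the first group matched.
Matches: at [0:5] match 'Qz_Qz', group 1 = 'Qz'; at [15:18] match 's_s', group 1 = 's'; at [19:24] match 'St_St', group 1 = 'St'.
Because there's exactly one group, `findall` drops the full match and keeps group 1 from each hit.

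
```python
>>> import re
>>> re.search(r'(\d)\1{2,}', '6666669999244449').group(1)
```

The match spans [0:6] → '666666'.
Captured: group 1 = '6'.

'6'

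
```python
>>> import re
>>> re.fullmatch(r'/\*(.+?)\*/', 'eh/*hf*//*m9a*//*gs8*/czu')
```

None

`re.fullmatch` is like wrapping the pattern in `^…$` (in single-line mode).
Here the string isn't matched end-to-end, so the call returns None.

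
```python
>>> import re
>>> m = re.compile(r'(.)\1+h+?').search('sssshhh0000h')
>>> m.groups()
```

The backreference `\1` re-matches whatever the first group consumed, character for character.
`re.search` scans for the first position where the pattern succeeds.
The match spans [0:5] → 'ssssh'.
Captured: group 1 = 's'.

('s',)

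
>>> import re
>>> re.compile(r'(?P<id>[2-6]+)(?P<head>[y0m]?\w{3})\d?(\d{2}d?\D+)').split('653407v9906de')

Pattern: one or more of a character in [2-6] (captured as 'id'); then optionally one of [y0m], then exactly 3 of a word character (captured as 'head'); then optionally a digit; then exactly 2 of a digit, then optionally the literal 'd', then one or more of a non-digit (captured).
Because the pattern has a capturing group, `split` also inserts each captured text between the pieces.

['', '6534', '07v9', '06de', '']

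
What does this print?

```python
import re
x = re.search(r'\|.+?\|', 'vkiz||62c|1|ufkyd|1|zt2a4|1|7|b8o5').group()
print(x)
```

||62c|

A non-greedy quantifier consumes as few characters as it can — just enough that the remainder of the pattern still matches from where it stops; whatever follows it matches normally.
The match spans [4:10] → '||62c|'.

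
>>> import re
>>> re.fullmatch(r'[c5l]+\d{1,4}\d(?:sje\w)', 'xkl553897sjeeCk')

None

`re.fullmatch` requires the pattern to consume the entire string.
Here there's no way to consume every character, so the call returns None.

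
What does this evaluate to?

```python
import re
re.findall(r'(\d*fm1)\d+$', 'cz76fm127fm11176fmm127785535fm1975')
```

['127785535fm1']

`findall` collects group 1 from the one match (1 total).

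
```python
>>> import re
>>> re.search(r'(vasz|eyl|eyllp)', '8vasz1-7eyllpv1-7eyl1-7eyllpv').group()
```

'vasz'

The match spans [1:5] → 'vasz'.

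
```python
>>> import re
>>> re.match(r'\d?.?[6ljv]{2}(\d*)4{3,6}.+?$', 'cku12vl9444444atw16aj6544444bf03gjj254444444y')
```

With `match`, the pattern is implicitly anchored at the beginning.
Here position 0 doesn't satisfy it, so the call returns None.

None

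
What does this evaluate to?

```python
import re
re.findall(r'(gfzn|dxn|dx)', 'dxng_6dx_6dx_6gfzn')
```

The regex engine tests alternatives in the order written; an earlier branch that matches wins even if a later one would match more.
Because there's exactly one group, `findall` drops the full match and keeps group 1 from each hit.

['dxn', 'dx', 'dx', 'gfzn']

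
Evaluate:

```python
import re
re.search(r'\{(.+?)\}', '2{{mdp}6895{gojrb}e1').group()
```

'{{mdp}'

A non-greedy quantifier consumes as few characters as it can — just enough that the remainder of the pattern still matches from where it stops; whatever follows it matches normally.
The match spans [1:7] → '{{mdp}'.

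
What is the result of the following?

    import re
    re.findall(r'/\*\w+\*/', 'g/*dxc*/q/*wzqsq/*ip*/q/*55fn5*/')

No capturing groups, so `findall` returns the 3 full match strings.

['/*dxc*/', '/*ip*/', '/*55fn5*/']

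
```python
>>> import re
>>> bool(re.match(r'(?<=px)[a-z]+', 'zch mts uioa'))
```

False

Because the assertion is zero-width, the text it checks is not consumed and won't appear in the result.
`re.match` only tries the pattern at the start of the string.
Here the string doesn't start with a match, so the call returns None, and `bool(None)` is False.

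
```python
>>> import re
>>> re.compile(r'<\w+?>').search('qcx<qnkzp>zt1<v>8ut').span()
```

(3, 10)

The match spans [3:10] → '<qnkzp>'.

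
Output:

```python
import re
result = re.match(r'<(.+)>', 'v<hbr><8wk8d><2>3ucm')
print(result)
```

None

With `match`, the pattern is implicitly anchored at the beginning.
Here position 0 doesn't satisfy it, so the call returns None.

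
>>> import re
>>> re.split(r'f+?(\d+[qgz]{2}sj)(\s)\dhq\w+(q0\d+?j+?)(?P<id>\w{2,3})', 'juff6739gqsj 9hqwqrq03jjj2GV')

A `+?`/`*?`/`{m,n}?` starts at its minimum and grows only as far as needed for what follows to match.
`re.split` interleaves the captured-group text with the surrounding fragments.

['ju', '6739gqsj', ' ', 'q03j', 'jj2', 'GV']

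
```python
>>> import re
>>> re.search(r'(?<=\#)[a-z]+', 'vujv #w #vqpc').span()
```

Because the assertion is zero-width, the text it checks is not consumed and won't appear in the result.
`re.search` tries every starting position until one works.
The match spans [6:7] → 'w'.

(6, 7)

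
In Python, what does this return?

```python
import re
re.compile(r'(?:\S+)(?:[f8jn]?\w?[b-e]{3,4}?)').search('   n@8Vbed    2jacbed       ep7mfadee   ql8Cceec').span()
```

This matches one or more of a non-whitespace character (non-capturing group); then optionally one of [f8jn], then optionally a word character, then 3 to 4 of a character in [b-e] (lazy) (non-capturing group).
The match spans [3:10] → 'n@8Vbed'.

(3, 10)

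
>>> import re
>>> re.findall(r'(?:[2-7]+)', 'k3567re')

This matches one or more of a character in [2-7] (non-capturing group).
With no groups in the pattern, `findall` gives back each whole match — 1 here.

['3567']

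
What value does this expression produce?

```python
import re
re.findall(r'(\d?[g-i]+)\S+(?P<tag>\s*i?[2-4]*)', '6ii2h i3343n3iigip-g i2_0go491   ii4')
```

This matches optionally a digit, then one or more of a character in [g-i] (captured); then one or more of a non-whitespace character; then zero or more of whitespace, then optionally a literal 'i', then zero or more of a character in [2-4] (captured as 'tag').
Scanning left to right: at [0:11] match '6ii2h i3343', groups = ('6ii', ' i3343'); at [12:23] match '3iigip-g i2', groups = ('3iigi', ' i2'); at [24:34] match '0go491   i', groups = ('0g', '   i'); at [34:36] match 'i4', groups = ('i', '').
2 groups means each result is a tuple of 2 captured strings — 4 here.

[('6ii', ' i3343'), ('3iigi', ' i2'), ('0g', '   i'), ('i', '')]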